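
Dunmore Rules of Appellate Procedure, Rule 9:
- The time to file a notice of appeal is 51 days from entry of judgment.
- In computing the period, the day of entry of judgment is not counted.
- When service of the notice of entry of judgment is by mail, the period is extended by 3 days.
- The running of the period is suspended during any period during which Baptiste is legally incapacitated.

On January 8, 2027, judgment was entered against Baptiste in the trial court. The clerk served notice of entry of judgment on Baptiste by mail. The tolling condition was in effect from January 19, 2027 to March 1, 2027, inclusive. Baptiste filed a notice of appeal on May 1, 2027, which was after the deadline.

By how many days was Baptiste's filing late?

17 days

51 days after January 8, 2027 is February 28, 2027.
Service was by mail, adding 3 days: February 28, 2027 + 3 days = March 3, 2027.
From January 19, 2027 through March 1, 2027 inclusive is 42 days; tolling adds 42 days: March 3, 2027 + 42 days = April 14, 2027.
The deadline is April 14, 2027; from April 14, 2027 to May 1, 2027 is 17 days.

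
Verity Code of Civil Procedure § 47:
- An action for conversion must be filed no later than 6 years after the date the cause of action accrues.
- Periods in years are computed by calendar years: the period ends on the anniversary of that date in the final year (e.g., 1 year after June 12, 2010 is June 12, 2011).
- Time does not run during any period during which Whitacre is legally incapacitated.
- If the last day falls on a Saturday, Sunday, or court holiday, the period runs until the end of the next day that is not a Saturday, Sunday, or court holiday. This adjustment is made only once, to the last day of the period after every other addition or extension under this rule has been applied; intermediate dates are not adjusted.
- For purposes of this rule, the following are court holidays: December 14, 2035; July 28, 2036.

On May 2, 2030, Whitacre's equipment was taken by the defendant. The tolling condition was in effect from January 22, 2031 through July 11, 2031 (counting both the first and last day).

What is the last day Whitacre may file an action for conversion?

6 years after May 2, 2030 is May 2, 2036.
From January 22, 2031 through July 11, 2031 inclusive is 171 days; tolling adds 171 days: May 2, 2036 + 171 days = October 20, 2036.
October 20, 2036 is a Monday and not a court holiday, so no extension applies.

October 20, 2036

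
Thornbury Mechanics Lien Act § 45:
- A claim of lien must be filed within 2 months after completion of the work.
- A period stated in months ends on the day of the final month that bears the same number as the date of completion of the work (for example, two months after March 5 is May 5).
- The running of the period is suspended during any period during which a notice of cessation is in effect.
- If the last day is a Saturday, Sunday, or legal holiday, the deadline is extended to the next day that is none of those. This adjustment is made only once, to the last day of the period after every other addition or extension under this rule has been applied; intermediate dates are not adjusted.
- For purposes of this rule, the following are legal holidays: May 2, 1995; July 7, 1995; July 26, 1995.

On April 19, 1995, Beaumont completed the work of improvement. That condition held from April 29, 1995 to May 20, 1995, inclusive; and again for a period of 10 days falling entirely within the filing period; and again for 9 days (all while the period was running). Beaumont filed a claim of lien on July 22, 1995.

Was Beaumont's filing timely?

Yes

2 months after April 19, 1995 is June 19, 1995.
From April 29, 1995 through May 20, 1995 inclusive is 22 days; tolling adds 22 days: June 19, 1995 + 22 days = July 11, 1995.
Tolling adds 10 days: July 11, 1995 + 10 days = July 21, 1995.
Tolling adds 9 days: July 21, 1995 + 9 days = July 30, 1995.
July 30, 1995 is Sunday. The next qualifying day is July 31, 1995.
The deadline is July 31, 1995; the filing on July 22, 1995 is on or before that date.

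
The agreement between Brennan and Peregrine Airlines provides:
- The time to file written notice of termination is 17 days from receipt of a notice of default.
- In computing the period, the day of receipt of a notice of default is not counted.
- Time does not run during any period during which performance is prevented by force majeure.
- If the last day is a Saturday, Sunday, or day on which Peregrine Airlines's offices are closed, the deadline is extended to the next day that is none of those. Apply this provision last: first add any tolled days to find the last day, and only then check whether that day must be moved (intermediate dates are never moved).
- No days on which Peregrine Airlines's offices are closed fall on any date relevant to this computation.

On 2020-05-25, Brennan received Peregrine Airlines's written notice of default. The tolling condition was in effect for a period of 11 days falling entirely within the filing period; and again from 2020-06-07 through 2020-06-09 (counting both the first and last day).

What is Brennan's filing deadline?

17 days after 2020-05-25 is June 11, 2020.
Tolling adds 11 days: June 11, 2020 + 11 days = June 22, 2020.
From June 7, 2020 through June 9, 2020 inclusive is 3 days; tolling adds 3 days: June 22, 2020 + 3 days = June 25, 2020.
June 25, 2020 is a Thursday and not a day on which Peregrine Airlines's offices are closed, so no extension applies.

June 25, 2020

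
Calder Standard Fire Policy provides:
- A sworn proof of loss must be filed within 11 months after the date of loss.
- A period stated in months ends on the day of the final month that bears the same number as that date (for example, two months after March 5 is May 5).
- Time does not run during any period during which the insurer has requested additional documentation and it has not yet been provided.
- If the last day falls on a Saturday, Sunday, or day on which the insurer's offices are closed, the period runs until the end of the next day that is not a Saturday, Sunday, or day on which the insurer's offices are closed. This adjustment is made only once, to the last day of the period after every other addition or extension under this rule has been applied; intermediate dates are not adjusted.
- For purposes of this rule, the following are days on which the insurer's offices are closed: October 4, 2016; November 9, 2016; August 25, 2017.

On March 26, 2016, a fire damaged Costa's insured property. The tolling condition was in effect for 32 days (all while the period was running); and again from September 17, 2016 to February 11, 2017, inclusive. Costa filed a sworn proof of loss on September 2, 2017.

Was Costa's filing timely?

No

11 months after March 26, 2016 is February 26, 2017.
Tolling adds 32 days: February 26, 2017 + 32 days = March 30, 2017.
From September 17, 2016 through February 11, 2017 inclusive is 148 days; tolling adds 148 days: March 30, 2017 + 148 days = August 25, 2017.
August 25, 2017 is a listed holiday; August 26, 2017 is Saturday; August 27, 2017 is Sunday. The next qualifying day is August 28, 2017.
The deadline is August 28, 2017; the filing on September 2, 2017 is after that date.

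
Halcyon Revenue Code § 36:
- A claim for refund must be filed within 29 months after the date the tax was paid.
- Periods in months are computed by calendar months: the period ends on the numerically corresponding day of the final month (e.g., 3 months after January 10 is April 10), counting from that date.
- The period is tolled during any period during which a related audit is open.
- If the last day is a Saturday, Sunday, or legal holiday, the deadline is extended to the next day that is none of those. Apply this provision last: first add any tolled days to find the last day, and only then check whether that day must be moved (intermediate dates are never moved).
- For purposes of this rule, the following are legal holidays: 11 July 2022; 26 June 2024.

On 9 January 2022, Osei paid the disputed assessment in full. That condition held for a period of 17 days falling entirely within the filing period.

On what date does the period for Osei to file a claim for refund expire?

29 months after 9 January 2022 is June 9, 2024.
Tolling adds 17 days: June 9, 2024 + 17 days = June 26, 2024.
June 26, 2024 is a listed holiday. The next qualifying day is June 27, 2024.

June 27, 2024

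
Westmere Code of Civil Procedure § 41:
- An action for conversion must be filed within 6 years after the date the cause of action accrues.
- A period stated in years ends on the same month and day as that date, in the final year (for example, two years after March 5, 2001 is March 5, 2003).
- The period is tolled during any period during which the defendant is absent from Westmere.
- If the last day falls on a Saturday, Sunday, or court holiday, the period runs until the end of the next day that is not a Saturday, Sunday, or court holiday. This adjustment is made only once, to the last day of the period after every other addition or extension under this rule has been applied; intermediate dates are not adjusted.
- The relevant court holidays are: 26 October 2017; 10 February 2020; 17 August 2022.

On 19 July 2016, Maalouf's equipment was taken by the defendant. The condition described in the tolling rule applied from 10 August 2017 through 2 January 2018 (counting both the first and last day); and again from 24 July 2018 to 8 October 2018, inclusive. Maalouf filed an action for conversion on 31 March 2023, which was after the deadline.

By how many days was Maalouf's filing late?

32 days

6 years after 19 July 2016 is July 19, 2022.
From August 10, 2017 through January 2, 2018 inclusive is 146 days; tolling adds 146 days: July 19, 2022 + 146 days = December 12, 2022.
From July 24, 2018 through October 8, 2018 inclusive is 77 days; tolling adds 77 days: December 12, 2022 + 77 days = February 27, 2023.
February 27, 2023 is a Monday and not a court holiday, so no extension applies.
The deadline is February 27, 2023; from February 27, 2023 to March 31, 2023 is 32 days.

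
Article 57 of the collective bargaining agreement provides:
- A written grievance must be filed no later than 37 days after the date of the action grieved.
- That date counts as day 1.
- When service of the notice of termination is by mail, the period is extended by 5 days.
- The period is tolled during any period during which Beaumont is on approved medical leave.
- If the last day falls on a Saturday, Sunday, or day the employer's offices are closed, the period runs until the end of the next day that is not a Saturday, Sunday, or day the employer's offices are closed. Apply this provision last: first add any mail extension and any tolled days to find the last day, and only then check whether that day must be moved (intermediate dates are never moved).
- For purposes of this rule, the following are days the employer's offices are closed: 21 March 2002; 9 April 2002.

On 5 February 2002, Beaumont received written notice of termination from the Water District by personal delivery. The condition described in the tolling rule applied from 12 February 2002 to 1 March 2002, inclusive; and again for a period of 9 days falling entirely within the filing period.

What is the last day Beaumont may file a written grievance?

April 10, 2002

Counting 5 February 2002 as day 1, day 37 is March 13, 2002.
Service was not by mail, so no mail extension applies.
From February 12, 2002 through March 1, 2002 inclusive is 18 days; tolling adds 18 days: March 13, 2002 + 18 days = March 31, 2002.
Tolling adds 9 days: March 31, 2002 + 9 days = April 9, 2002.
April 9, 2002 is a listed holiday. The next qualifying day is April 10, 2002.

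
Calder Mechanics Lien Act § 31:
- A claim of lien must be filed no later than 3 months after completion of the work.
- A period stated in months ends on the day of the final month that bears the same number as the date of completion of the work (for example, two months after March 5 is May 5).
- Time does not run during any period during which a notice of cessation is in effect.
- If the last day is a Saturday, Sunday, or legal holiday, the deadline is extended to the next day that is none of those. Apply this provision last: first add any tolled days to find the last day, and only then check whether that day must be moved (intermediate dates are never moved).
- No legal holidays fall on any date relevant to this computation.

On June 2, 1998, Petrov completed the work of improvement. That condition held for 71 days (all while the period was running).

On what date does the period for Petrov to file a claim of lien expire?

3 months after June 2, 1998 is September 2, 1998.
Tolling adds 71 days: September 2, 1998 + 71 days = November 12, 1998.
November 12, 1998 is a Thursday and not a legal holiday, so no extension applies.

November 12, 1998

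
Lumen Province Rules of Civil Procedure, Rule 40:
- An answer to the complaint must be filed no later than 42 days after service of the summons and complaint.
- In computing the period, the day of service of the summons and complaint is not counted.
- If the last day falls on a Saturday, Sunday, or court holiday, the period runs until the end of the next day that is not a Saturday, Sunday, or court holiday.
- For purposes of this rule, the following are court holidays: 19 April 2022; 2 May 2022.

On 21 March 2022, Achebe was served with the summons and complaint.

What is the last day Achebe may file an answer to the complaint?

May 3, 2022

42 days after 21 March 2022 is May 2, 2022.
May 2, 2022 is a listed holiday. The next qualifying day is May 3, 2022.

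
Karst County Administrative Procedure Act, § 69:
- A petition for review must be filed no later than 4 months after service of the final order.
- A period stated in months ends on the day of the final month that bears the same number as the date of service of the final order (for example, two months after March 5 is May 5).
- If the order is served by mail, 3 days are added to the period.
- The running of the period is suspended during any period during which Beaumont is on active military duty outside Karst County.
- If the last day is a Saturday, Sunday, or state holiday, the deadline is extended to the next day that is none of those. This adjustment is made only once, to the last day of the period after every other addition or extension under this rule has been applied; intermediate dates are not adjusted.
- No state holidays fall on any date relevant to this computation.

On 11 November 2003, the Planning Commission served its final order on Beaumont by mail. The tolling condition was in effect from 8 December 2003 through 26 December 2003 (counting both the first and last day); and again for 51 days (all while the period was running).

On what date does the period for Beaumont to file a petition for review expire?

4 months after 11 November 2003 is March 11, 2004.
Service was by mail, adding 3 days: March 11, 2004 + 3 days = March 14, 2004.
From December 8, 2003 through December 26, 2003 inclusive is 19 days; tolling adds 19 days: March 14, 2004 + 19 days = April 2, 2004.
Tolling adds 51 days: April 2, 2004 + 51 days = May 23, 2004.
May 23, 2004 is Sunday. The next qualifying day is May 24, 2004.

May 24, 2004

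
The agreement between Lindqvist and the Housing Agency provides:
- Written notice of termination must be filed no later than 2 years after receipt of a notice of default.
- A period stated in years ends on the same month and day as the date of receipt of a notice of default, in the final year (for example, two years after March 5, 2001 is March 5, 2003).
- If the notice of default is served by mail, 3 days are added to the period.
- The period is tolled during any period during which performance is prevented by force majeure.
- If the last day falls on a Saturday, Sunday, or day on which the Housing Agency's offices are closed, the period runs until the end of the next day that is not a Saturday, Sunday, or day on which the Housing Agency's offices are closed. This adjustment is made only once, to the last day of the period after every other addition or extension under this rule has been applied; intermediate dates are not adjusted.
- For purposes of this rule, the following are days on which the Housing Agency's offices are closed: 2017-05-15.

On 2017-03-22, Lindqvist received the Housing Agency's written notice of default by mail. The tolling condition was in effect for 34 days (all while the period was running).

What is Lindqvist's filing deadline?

2 years after 2017-03-22 is March 22, 2019.
Service was by mail, adding 3 days: March 22, 2019 + 3 days = March 25, 2019.
Tolling adds 34 days: March 25, 2019 + 34 days = April 28, 2019.
April 28, 2019 is Sunday. The next qualifying day is April 29, 2019.

April 29, 2019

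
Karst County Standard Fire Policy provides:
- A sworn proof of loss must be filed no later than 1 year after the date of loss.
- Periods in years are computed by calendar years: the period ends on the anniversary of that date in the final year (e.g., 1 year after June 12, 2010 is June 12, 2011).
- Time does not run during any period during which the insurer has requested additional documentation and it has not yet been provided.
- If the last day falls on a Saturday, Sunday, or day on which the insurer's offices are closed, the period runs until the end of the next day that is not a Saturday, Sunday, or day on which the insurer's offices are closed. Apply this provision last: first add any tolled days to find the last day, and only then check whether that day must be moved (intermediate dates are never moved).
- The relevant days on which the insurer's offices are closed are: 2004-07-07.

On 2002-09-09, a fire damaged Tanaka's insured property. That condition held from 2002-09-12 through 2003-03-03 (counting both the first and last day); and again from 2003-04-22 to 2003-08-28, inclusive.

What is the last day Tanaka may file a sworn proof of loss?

July 8, 2004

1 year after 2002-09-09 is September 9, 2003.
From September 12, 2002 through March 3, 2003 inclusive is 173 days; tolling adds 173 days: September 9, 2003 + 173 days = February 29, 2004.
From April 22, 2003 through August 28, 2003 inclusive is 129 days; tolling adds 129 days: February 29, 2004 + 129 days = July 7, 2004.
July 7, 2004 is a listed holiday. The next qualifying day is July 8, 2004.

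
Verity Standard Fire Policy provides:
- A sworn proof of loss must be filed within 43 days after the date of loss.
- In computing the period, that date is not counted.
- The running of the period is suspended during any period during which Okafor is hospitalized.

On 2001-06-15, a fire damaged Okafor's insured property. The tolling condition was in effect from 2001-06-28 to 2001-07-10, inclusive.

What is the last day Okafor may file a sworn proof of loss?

August 10, 2001

43 days after 2001-06-15 is July 28, 2001.
From June 28, 2001 through July 10, 2001 inclusive is 13 days; tolling adds 13 days: July 28, 2001 + 13 days = August 10, 2001.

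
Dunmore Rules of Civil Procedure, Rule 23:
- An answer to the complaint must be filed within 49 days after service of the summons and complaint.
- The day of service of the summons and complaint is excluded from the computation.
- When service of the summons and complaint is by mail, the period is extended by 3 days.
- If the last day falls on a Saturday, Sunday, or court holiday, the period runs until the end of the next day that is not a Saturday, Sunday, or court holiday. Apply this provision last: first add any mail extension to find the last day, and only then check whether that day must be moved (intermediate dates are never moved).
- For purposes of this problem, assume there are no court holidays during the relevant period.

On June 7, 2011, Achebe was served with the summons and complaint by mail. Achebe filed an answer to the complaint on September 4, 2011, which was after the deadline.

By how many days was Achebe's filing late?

37 days

49 days after June 7, 2011 is July 26, 2011.
Service was by mail, adding 3 days: July 26, 2011 + 3 days = July 29, 2011.
July 29, 2011 is a Friday and not a court holiday, so no extension applies.
The deadline is July 29, 2011; from July 29, 2011 to September 4, 2011 is 37 days.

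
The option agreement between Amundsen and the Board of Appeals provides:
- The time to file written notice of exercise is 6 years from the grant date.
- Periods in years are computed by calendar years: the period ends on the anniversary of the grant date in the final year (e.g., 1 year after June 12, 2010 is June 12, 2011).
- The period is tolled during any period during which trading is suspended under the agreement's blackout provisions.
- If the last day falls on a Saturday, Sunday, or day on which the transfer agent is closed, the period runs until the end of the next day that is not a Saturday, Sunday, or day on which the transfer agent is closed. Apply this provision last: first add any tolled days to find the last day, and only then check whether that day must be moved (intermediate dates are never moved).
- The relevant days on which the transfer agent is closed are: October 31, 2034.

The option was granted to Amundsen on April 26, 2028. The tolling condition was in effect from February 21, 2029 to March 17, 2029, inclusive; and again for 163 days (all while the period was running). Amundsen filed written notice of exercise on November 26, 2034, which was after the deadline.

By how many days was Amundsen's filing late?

25 days

6 years after April 26, 2028 is April 26, 2034.
From February 21, 2029 through March 17, 2029 inclusive is 25 days; tolling adds 25 days: April 26, 2034 + 25 days = May 21, 2034.
Tolling adds 163 days: May 21, 2034 + 163 days = October 31, 2034.
October 31, 2034 is a listed holiday. The next qualifying day is November 1, 2034.
The deadline is November 1, 2034; from November 1, 2034 to November 26, 2034 is 25 days.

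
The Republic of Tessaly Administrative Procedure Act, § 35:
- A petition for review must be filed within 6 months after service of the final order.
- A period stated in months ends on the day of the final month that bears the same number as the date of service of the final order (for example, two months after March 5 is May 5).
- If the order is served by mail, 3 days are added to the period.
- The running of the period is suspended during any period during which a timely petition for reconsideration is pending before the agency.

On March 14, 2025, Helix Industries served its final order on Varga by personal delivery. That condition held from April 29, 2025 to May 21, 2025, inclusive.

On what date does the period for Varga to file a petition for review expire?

6 months after March 14, 2025 is September 14, 2025.
Service was not by mail, so no mail extension applies.
From April 29, 2025 through May 21, 2025 inclusive is 23 days; tolling adds 23 days: September 14, 2025 + 23 days = October 7, 2025.

October 7, 2025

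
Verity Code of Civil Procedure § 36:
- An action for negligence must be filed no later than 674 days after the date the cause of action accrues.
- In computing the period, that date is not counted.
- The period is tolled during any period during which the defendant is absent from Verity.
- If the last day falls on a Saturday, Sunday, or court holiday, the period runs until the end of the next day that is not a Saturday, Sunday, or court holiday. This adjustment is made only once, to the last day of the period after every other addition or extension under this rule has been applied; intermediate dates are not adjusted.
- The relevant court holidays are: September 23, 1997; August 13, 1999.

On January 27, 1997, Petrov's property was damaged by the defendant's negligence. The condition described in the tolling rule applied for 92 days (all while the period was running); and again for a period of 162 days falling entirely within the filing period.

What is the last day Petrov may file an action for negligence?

August 16, 1999

674 days after January 27, 1997 is December 2, 1998.
Tolling adds 92 days: December 2, 1998 + 92 days = March 4, 1999.
Tolling adds 162 days: March 4, 1999 + 162 days = August 13, 1999.
August 13, 1999 is a listed holiday; August 14, 1999 is Saturday; August 15, 1999 is Sunday. The next qualifying day is August 16, 1999.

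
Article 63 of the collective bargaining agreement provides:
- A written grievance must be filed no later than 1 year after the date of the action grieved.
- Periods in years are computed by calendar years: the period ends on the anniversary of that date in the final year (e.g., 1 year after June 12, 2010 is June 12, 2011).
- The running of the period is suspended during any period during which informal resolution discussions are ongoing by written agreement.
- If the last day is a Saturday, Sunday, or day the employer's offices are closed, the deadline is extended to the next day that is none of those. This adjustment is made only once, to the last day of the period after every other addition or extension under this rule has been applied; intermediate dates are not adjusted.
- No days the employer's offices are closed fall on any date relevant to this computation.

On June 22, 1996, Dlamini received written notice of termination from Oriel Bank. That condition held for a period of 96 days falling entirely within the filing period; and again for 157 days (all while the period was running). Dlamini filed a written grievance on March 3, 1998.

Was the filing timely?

1 year after June 22, 1996 is June 22, 1997.
Tolling adds 96 days: June 22, 1997 + 96 days = September 26, 1997.
Tolling adds 157 days: September 26, 1997 + 157 days = March 2, 1998.
March 2, 1998 is a Monday and not a day the employer's offices are closed, so no extension applies.
The deadline is March 2, 1998; the filing on March 3, 1998 is after that date.

No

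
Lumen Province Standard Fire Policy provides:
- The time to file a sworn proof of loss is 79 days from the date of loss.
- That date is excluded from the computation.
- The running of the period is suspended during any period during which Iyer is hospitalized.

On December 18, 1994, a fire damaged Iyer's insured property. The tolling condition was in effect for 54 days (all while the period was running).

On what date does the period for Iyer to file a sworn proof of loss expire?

April 30, 1995

79 days after December 18, 1994 is March 7, 1995.
Tolling adds 54 days: March 7, 1995 + 54 days = April 30, 1995.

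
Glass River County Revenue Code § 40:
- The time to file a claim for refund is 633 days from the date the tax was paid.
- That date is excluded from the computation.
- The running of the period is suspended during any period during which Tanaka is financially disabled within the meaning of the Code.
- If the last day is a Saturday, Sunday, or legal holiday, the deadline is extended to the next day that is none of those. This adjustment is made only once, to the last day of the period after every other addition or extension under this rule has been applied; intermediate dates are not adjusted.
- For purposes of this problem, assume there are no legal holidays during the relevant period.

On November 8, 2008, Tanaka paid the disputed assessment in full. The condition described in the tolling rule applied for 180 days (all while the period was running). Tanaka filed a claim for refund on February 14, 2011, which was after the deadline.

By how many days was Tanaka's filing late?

14 days

633 days after November 8, 2008 is August 3, 2010.
Tolling adds 180 days: August 3, 2010 + 180 days = January 30, 2011.
January 30, 2011 is Sunday. The next qualifying day is January 31, 2011.
The deadline is January 31, 2011; from January 31, 2011 to February 14, 2011 is 14 days.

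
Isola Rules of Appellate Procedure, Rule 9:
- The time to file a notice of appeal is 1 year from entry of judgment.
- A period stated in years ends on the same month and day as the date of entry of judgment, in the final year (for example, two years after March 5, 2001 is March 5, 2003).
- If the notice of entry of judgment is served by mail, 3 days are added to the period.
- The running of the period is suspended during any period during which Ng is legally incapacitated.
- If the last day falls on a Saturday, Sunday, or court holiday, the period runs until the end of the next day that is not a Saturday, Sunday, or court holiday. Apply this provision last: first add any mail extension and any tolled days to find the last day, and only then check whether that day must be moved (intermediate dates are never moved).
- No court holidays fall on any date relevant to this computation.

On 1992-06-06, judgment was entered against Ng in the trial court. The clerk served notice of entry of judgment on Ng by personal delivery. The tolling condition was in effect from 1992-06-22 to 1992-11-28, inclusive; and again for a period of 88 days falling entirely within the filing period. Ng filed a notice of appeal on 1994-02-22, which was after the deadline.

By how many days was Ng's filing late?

1 year after 1992-06-06 is June 6, 1993.
Service was not by mail, so no mail extension applies.
From June 22, 1992 through November 28, 1992 inclusive is 160 days; tolling adds 160 days: June 6, 1993 + 160 days = November 13, 1993.
Tolling adds 88 days: November 13, 1993 + 88 days = February 9, 1994.
February 9, 1994 is a Wednesday and not a court holiday, so no extension applies.
The deadline is February 9, 1994; from February 9, 1994 to February 22, 1994 is 13 days.

13 days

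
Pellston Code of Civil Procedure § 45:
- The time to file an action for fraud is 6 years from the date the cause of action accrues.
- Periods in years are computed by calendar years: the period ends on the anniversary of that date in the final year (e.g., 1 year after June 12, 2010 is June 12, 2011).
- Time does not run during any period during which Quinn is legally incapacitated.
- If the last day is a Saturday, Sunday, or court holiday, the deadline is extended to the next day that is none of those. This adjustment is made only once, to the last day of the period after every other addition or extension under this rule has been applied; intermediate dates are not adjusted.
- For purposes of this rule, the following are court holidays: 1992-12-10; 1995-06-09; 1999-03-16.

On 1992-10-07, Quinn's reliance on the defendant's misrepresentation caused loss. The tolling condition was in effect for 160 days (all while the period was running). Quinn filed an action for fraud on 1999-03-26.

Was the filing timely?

6 years after 1992-10-07 is October 7, 1998.
Tolling adds 160 days: October 7, 1998 + 160 days = March 16, 1999.
March 16, 1999 is a listed holiday. The next qualifying day is March 17, 1999.
The deadline is March 17, 1999; the filing on March 26, 1999 is after that date.

No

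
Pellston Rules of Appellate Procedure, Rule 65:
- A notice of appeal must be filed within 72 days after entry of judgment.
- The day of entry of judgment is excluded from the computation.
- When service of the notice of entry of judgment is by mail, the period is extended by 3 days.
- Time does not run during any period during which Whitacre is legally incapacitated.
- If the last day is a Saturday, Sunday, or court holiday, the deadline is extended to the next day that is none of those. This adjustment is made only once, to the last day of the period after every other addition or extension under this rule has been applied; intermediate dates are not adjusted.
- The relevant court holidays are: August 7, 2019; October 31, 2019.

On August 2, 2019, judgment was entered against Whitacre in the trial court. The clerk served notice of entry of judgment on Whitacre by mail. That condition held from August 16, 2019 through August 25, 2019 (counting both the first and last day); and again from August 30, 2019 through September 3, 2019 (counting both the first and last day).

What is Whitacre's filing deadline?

November 1, 2019

72 days after August 2, 2019 is October 13, 2019.
Service was by mail, adding 3 days: October 13, 2019 + 3 days = October 16, 2019.
From August 16, 2019 through August 25, 2019 inclusive is 10 days; tolling adds 10 days: October 16, 2019 + 10 days = October 26, 2019.
From August 30, 2019 through September 3, 2019 inclusive is 5 days; tolling adds 5 days: October 26, 2019 + 5 days = October 31, 2019.
October 31, 2019 is a listed holiday. The next qualifying day is November 1, 2019.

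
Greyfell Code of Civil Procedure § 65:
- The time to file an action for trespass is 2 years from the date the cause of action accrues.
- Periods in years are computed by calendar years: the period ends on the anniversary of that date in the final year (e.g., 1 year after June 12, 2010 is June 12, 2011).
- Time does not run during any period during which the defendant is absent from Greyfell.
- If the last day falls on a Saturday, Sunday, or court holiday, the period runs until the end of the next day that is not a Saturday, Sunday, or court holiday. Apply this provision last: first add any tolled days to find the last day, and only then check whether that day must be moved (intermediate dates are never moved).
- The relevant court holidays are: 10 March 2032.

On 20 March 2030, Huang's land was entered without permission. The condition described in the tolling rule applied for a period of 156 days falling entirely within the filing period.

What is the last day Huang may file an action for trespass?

August 23, 2032

2 years after 20 March 2030 is March 20, 2032.
Tolling adds 156 days: March 20, 2032 + 156 days = August 23, 2032.
August 23, 2032 is a Monday and not a court holiday, so no extension applies.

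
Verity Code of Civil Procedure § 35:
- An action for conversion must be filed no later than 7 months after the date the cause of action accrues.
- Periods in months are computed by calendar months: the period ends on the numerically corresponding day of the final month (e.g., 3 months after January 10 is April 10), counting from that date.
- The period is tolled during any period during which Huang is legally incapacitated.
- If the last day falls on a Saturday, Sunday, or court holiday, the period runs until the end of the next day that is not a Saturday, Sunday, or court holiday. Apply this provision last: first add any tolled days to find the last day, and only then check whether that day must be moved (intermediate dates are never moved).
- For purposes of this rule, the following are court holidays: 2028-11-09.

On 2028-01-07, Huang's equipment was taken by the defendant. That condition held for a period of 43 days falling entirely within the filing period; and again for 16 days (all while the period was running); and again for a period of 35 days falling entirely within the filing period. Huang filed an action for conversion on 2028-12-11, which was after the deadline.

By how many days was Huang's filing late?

7 months after 2028-01-07 is August 7, 2028.
Tolling adds 43 days: August 7, 2028 + 43 days = September 19, 2028.
Tolling adds 16 days: September 19, 2028 + 16 days = October 5, 2028.
Tolling adds 35 days: October 5, 2028 + 35 days = November 9, 2028.
November 9, 2028 is a listed holiday. The next qualifying day is November 10, 2028.
The deadline is November 10, 2028; from November 10, 2028 to December 11, 2028 is 31 days.

31 days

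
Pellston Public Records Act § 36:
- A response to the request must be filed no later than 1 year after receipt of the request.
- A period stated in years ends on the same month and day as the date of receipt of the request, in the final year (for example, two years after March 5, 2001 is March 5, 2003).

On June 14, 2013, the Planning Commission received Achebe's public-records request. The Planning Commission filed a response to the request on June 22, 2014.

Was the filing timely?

1 year after June 14, 2013 is June 14, 2014.
The deadline is June 14, 2014; the filing on June 22, 2014 is after that date.

No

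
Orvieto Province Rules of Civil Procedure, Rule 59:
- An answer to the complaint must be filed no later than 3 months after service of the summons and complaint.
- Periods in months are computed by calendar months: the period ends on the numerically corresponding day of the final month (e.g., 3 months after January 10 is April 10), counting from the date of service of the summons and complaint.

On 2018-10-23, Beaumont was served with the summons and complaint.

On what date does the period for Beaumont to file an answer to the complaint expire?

January 23, 2019

3 months after 2018-10-23 is January 23, 2019.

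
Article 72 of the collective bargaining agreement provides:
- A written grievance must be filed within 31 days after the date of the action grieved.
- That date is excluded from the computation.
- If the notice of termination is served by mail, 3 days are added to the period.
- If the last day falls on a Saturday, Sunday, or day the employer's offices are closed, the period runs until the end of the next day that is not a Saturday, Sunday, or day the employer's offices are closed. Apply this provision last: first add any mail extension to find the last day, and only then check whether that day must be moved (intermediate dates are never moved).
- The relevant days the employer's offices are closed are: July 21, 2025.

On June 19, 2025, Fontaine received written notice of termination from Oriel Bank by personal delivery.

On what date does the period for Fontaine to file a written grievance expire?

31 days after June 19, 2025 is July 20, 2025.
Service was not by mail, so no mail extension applies.
July 20, 2025 is Sunday; July 21, 2025 is a listed holiday. The next qualifying day is July 22, 2025.

July 22, 2025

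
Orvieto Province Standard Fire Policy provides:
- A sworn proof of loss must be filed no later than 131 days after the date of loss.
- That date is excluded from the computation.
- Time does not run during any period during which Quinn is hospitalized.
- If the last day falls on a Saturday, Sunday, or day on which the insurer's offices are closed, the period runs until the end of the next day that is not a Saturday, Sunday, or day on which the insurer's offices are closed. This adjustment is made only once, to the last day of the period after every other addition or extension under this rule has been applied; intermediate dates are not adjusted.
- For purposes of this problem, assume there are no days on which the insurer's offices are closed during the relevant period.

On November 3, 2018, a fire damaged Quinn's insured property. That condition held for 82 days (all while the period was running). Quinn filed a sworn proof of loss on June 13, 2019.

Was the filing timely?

131 days after November 3, 2018 is March 14, 2019.
Tolling adds 82 days: March 14, 2019 + 82 days = June 4, 2019.
June 4, 2019 is a Tuesday and not a day on which the insurer's offices are closed, so no extension applies.
The deadline is June 4, 2019; the filing on June 13, 2019 is after that date.

No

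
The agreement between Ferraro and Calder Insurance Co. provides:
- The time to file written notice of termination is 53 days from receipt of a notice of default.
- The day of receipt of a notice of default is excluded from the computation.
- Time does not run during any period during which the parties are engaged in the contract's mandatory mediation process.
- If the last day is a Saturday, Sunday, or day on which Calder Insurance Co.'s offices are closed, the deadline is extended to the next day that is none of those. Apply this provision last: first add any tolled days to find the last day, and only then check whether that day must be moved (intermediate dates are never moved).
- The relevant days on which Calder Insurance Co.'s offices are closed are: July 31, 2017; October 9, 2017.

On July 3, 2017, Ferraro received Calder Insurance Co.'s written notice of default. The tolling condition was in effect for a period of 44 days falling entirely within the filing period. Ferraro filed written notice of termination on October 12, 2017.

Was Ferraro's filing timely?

53 days after July 3, 2017 is August 25, 2017.
Tolling adds 44 days: August 25, 2017 + 44 days = October 8, 2017.
October 8, 2017 is Sunday; October 9, 2017 is a listed holiday. The next qualifying day is October 10, 2017.
The deadline is October 10, 2017; the filing on October 12, 2017 is after that date.

No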